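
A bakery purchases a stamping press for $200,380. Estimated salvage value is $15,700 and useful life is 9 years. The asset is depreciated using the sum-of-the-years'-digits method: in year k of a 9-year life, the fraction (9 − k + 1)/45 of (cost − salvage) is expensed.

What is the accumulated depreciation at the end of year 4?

Depreciable base = $200,380 − $15,700 = $184,680.
Sum of the years' digits = 9+8+7+6+5+4+3+2+1 = 45.
Year 1: $184,680 × 9/45 = $36,936. Book value $163,444.
Year 2: $184,680 × 8/45 = $32,832. Book value $130,612.
Year 3: $184,680 × 7/45 = $28,728. Book value $101,884.
Year 4: $184,680 × 6/45 = $24,624. Book value $77,260.
Accumulated through year 4 = $200,380 − $77,260 = $123,120.

$123,120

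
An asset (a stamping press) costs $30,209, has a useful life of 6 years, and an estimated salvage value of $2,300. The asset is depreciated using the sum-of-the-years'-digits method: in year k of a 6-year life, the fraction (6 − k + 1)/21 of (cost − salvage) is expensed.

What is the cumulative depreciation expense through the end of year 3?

Depreciable base = $30,209 − $2,300 = $27,909.
Sum of the years' digits = 6+5+4+3+2+1 = 21.
Year 1: $27,909 × 6/21 = $7,974. Book value $22,235.
Year 2: $27,909 × 5/21 = $6,645. Book value $15,590.
Year 3: $27,909 × 4/21 = $5,316. Book value $10,274.
Accumulated through year 3 = $30,209 − $10,274 = $19,935.

$19,935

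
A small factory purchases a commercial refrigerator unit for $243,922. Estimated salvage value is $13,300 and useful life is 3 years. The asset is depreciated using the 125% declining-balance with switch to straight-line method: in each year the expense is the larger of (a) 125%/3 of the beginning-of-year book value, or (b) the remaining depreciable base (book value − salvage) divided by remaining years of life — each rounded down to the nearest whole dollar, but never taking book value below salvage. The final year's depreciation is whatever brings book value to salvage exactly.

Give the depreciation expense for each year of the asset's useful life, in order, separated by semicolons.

$101,634; $64,494; $64,494

Depreciable base = $243,922 − $13,300 = $230,622.
Year 1: DB = ⌊$243,922 × 125%/3⌋ = $101,634; SL = ⌊$230,622/3⌋ = $76,874 → take DB $101,634. Book value $142,288.
Year 2: DB = ⌊$142,288 × 125%/3⌋ = $59,286; SL = ⌊$128,988/2⌋ = $64,494 → take SL $64,494. Book value $77,794.
Year 3 (final): $77,794 − $13,300 = $64,494. Book value $13,300.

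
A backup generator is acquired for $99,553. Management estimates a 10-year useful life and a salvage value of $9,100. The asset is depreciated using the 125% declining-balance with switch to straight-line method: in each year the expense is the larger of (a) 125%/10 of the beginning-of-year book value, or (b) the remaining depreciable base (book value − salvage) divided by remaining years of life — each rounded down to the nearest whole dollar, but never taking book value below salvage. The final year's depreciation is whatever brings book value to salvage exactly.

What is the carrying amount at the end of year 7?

$33,730

Depreciable base = $99,553 − $9,100 = $90,453.
Year 1: DB = ⌊$99,553 × 125%/10⌋ = $12,444; SL = ⌊$90,453/10⌋ = $9,045 → take DB $12,444. Book value $87,109.
Year 2: DB = ⌊$87,109 × 125%/10⌋ = $10,888; SL = ⌊$78,009/9⌋ = $8,667 → take DB $10,888. Book value $76,221.
Year 3: DB = ⌊$76,221 × 125%/10⌋ = $9,527; SL = ⌊$67,121/8⌋ = $8,390 → take DB $9,527. Book value $66,694.
Year 4: DB = ⌊$66,694 × 125%/10⌋ = $8,336; SL = ⌊$57,594/7⌋ = $8,227 → take DB $8,336. Book value $58,358.
Year 5: DB = ⌊$58,358 × 125%/10⌋ = $7,294; SL = ⌊$49,258/6⌋ = $8,209 → take SL $8,209. Book value $50,149.
Year 6: DB = ⌊$50,149 × 125%/10⌋ = $6,268; SL = ⌊$41,049/5⌋ = $8,209 → take SL $8,209. Book value $41,940.
Year 7: DB = ⌊$41,940 × 125%/10⌋ = $5,242; SL = ⌊$32,840/4⌋ = $8,210 → take SL $8,210. Book value $33,730.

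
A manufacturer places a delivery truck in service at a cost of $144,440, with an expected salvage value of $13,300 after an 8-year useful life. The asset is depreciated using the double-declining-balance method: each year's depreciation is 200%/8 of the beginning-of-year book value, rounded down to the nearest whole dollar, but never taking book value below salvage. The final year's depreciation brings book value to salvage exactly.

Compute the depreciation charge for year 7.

$6,427

Depreciable base = $144,440 − $13,300 = $131,140.
Year 1: ⌊$144,440 × 200%/8⌋ = $36,110. Book value $108,330.
Year 2: ⌊$108,330 × 200%/8⌋ = $27,082. Book value $81,248.
Year 3: ⌊$81,248 × 200%/8⌋ = $20,312. Book value $60,936.
Year 4: ⌊$60,936 × 200%/8⌋ = $15,234. Book value $45,702.
Year 5: ⌊$45,702 × 200%/8⌋ = $11,425. Book value $34,277.
Year 6: ⌊$34,277 × 200%/8⌋ = $8,569. Book value $25,708.
Year 7: ⌊$25,708 × 200%/8⌋ = $6,427. Book value $19,281.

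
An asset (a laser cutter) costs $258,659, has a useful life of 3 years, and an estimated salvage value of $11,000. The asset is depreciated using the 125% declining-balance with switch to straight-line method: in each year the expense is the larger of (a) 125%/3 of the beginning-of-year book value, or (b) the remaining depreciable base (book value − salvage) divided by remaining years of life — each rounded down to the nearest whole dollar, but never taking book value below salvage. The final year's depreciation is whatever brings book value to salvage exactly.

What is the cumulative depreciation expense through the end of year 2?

Depreciable base = $258,659 − $11,000 = $247,659.
Year 1: DB = ⌊$258,659 × 125%/3⌋ = $107,774; SL = ⌊$247,659/3⌋ = $82,553 → take DB $107,774. Book value $150,885.
Year 2: DB = ⌊$150,885 × 125%/3⌋ = $62,868; SL = ⌊$139,885/2⌋ = $69,942 → take SL $69,942. Book value $80,943.
Accumulated through year 2 = $258,659 − $80,943 = $177,716.

$177,716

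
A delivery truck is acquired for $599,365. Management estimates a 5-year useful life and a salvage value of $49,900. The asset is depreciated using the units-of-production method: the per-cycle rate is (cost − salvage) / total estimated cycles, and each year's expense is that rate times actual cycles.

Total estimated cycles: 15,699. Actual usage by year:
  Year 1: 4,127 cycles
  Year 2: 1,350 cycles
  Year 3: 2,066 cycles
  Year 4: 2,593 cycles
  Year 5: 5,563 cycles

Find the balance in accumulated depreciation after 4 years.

Depreciable base = $599,365 − $49,900 = $549,465.
Rate = $549,465 / 15,699 cycles = $35 per cycle.
Year 1: 4,127 × $35 = $144,445. Book value $454,920.
Year 2: 1,350 × $35 = $47,250. Book value $407,670.
Year 3: 2,066 × $35 = $72,310. Book value $335,360.
Year 4: 2,593 × $35 = $90,755. Book value $244,605.
Accumulated through year 4 = $599,365 − $244,605 = $354,760.

$354,760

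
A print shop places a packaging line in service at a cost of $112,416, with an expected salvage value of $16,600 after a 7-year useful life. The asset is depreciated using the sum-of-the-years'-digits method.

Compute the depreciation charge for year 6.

$6,844

Depreciable base = $112,416 − $16,600 = $95,816.
Sum of the years' digits = 7+6+5+4+3+2+1 = 28.
Year 1: $95,816 × 7/28 = $23,954. Book value $88,462.
Year 2: $95,816 × 6/28 = $20,532. Book value $67,930.
Year 3: $95,816 × 5/28 = $17,110. Book value $50,820.
Year 4: $95,816 × 4/28 = $13,688. Book value $37,132.
Year 5: $95,816 × 3/28 = $10,266. Book value $26,866.
Year 6: $95,816 × 2/28 = $6,844. Book value $20,022.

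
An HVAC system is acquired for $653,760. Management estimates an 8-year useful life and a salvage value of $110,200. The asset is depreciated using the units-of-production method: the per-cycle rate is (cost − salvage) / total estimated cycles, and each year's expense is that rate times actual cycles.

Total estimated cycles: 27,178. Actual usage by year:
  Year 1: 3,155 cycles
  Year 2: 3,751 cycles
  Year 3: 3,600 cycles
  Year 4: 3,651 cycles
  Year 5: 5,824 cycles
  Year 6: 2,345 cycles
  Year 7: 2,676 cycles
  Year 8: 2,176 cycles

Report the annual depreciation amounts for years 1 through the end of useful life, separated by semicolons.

Depreciable base = $653,760 − $110,200 = $543,560.
Rate = $543,560 / 27,178 cycles = $20 per cycle.
Year 1: 3,155 × $20 = $63,100. Book value $590,660.
Year 2: 3,751 × $20 = $75,020. Book value $515,640.
Year 3: 3,600 × $20 = $72,000. Book value $443,640.
Year 4: 3,651 × $20 = $73,020. Book value $370,620.
Year 5: 5,824 × $20 = $116,480. Book value $254,140.
Year 6: 2,345 × $20 = $46,900. Book value $207,240.
Year 7: 2,676 × $20 = $53,520. Book value $153,720.
Year 8: 2,176 × $20 = $43,520. Book value $110,200.

$63,100; $75,020; $72,000; $73,020; $116,480; $46,900; $53,520; $43,520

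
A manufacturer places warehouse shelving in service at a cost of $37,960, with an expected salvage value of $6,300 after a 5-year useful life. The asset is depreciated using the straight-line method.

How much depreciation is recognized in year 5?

Depreciable base = $37,960 − $6,300 = $31,660.
Annual expense = $31,660 / 5 = $6,332.

$6,332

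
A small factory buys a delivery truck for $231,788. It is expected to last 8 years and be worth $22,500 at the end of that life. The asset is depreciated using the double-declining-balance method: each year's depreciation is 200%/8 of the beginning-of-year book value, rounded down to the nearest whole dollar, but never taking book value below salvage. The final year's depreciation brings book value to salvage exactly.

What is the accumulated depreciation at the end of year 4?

Depreciable base = $231,788 − $22,500 = $209,288.
Year 1: ⌊$231,788 × 200%/8⌋ = $57,947. Book value $173,841.
Year 2: ⌊$173,841 × 200%/8⌋ = $43,460. Book value $130,381.
Year 3: ⌊$130,381 × 200%/8⌋ = $32,595. Book value $97,786.
Year 4: ⌊$97,786 × 200%/8⌋ = $24,446. Book value $73,340.
Accumulated through year 4 = $231,788 − $73,340 = $158,448.

$158,448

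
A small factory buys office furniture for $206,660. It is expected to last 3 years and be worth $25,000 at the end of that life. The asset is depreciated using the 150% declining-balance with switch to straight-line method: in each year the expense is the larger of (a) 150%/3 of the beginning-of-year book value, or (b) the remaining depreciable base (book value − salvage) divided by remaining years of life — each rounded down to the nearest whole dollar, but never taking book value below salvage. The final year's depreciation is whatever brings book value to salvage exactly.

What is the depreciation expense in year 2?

$51,665

Depreciable base = $206,660 − $25,000 = $181,660.
Year 1: DB = ⌊$206,660 × 150%/3⌋ = $103,330; SL = ⌊$181,660/3⌋ = $60,553 → take DB $103,330. Book value $103,330.
Year 2: DB = ⌊$103,330 × 150%/3⌋ = $51,665; SL = ⌊$78,330/2⌋ = $39,165 → take DB $51,665. Book value $51,665.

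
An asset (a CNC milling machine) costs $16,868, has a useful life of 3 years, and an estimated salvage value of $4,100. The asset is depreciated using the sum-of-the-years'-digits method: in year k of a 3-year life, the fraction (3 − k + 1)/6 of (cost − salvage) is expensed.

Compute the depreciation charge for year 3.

$2,128

Depreciable base = $16,868 − $4,100 = $12,768.
Sum of the years' digits = 3+2+1 = 6.
Year 1: $12,768 × 3/6 = $6,384. Book value $10,484.
Year 2: $12,768 × 2/6 = $4,256. Book value $6,228.
Year 3: $12,768 × 1/6 = $2,128. Book value $4,100.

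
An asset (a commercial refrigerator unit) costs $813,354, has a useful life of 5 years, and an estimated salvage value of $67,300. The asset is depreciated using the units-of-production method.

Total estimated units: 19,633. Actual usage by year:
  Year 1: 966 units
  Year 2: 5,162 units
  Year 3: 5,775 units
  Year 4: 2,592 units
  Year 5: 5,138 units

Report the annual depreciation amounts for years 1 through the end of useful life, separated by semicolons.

$36,708; $196,156; $219,450; $98,496; $195,244

Depreciable base = $813,354 − $67,300 = $746,054.
Rate = $746,054 / 19,633 units = $38 per unit.
Year 1: 966 × $38 = $36,708. Book value $776,646.
Year 2: 5,162 × $38 = $196,156. Book value $580,490.
Year 3: 5,775 × $38 = $219,450. Book value $361,040.
Year 4: 2,592 × $38 = $98,496. Book value $262,544.
Year 5: 5,138 × $38 = $195,244. Book value $67,300.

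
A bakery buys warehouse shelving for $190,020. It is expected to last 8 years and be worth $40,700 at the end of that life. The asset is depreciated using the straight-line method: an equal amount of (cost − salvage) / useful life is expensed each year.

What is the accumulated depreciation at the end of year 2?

$37,330

Depreciable base = $190,020 − $40,700 = $149,320.
Annual expense = $149,320 / 8 = $18,665.
End of year 1: book value $171,355.
End of year 2: book value $152,690.
Accumulated through year 2 = $190,020 − $152,690 = $37,330.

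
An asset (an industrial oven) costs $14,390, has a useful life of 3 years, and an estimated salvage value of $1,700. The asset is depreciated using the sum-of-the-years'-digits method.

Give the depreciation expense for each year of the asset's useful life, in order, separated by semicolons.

$6,345; $4,230; $2,115

Depreciable base = $14,390 − $1,700 = $12,690.
Sum of the years' digits = 3+2+1 = 6.
Year 1: $12,690 × 3/6 = $6,345. Book value $8,045.
Year 2: $12,690 × 2/6 = $4,230. Book value $3,815.
Year 3: $12,690 × 1/6 = $2,115. Book value $1,700.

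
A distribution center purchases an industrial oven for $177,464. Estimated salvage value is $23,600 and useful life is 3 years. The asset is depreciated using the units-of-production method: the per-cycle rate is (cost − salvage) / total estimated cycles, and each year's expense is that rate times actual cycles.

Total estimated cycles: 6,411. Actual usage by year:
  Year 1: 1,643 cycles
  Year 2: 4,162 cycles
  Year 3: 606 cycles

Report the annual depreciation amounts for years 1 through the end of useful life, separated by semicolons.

Depreciable base = $177,464 − $23,600 = $153,864.
Rate = $153,864 / 6,411 cycles = $24 per cycle.
Year 1: 1,643 × $24 = $39,432. Book value $138,032.
Year 2: 4,162 × $24 = $99,888. Book value $38,144.
Year 3: 606 × $24 = $14,544. Book value $23,600.

$39,432; $99,888; $14,544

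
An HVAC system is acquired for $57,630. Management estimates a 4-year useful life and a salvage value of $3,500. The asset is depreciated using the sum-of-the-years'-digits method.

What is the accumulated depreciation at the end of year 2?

Depreciable base = $57,630 − $3,500 = $54,130.
Sum of the years' digits = 4+3+2+1 = 10.
Year 1: $54,130 × 4/10 = $21,652. Book value $35,978.
Year 2: $54,130 × 3/10 = $16,239. Book value $19,739.
Accumulated through year 2 = $57,630 − $19,739 = $37,891.

$37,891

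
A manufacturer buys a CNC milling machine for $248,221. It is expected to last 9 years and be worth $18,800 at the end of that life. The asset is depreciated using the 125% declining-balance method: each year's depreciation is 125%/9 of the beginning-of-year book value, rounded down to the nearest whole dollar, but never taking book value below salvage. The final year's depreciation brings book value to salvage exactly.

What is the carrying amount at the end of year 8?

Depreciable base = $248,221 − $18,800 = $229,421.
Year 1: ⌊$248,221 × 125%/9⌋ = $34,475. Book value $213,746.
Year 2: ⌊$213,746 × 125%/9⌋ = $29,686. Book value $184,060.
Year 3: ⌊$184,060 × 125%/9⌋ = $25,563. Book value $158,497.
Year 4: ⌊$158,497 × 125%/9⌋ = $22,013. Book value $136,484.
Year 5: ⌊$136,484 × 125%/9⌋ = $18,956. Book value $117,528.
Year 6: ⌊$117,528 × 125%/9⌋ = $16,323. Book value $101,205.
Year 7: ⌊$101,205 × 125%/9⌋ = $14,056. Book value $87,149.
Year 8: ⌊$87,149 × 125%/9⌋ = $12,104. Book value $75,045.

$75,045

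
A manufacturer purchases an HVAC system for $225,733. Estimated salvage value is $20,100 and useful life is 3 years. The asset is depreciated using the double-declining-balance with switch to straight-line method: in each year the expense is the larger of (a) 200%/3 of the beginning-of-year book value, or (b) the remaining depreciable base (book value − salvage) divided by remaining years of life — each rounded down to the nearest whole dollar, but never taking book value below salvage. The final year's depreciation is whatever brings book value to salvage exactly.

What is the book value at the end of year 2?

$25,082

Depreciable base = $225,733 − $20,100 = $205,633.
Year 1: DB = ⌊$225,733 × 200%/3⌋ = $150,488; SL = ⌊$205,633/3⌋ = $68,544 → take DB $150,488. Book value $75,245.
Year 2: DB = ⌊$75,245 × 200%/3⌋ = $50,163; SL = ⌊$55,145/2⌋ = $27,572 → take DB $50,163. Book value $25,082.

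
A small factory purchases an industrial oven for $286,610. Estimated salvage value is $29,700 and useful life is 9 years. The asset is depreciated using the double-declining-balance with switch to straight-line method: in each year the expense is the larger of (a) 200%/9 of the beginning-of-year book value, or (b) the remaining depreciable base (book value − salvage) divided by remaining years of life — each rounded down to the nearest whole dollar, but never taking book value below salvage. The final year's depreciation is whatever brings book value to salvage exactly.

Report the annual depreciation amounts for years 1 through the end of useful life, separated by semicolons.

$63,691; $49,537; $38,529; $29,967; $23,308; $18,128; $14,100; $10,966; $8,684

Depreciable base = $286,610 − $29,700 = $256,910.
Year 1: DB = ⌊$286,610 × 200%/9⌋ = $63,691; SL = ⌊$256,910/9⌋ = $28,545 → take DB $63,691. Book value $222,919.
Year 2: DB = ⌊$222,919 × 200%/9⌋ = $49,537; SL = ⌊$193,219/8⌋ = $24,152 → take DB $49,537. Book value $173,382.
Year 3: DB = ⌊$173,382 × 200%/9⌋ = $38,529; SL = ⌊$143,682/7⌋ = $20,526 → take DB $38,529. Book value $134,853.
Year 4: DB = ⌊$134,853 × 200%/9⌋ = $29,967; SL = ⌊$105,153/6⌋ = $17,525 → take DB $29,967. Book value $104,886.
Year 5: DB = ⌊$104,886 × 200%/9⌋ = $23,308; SL = ⌊$75,186/5⌋ = $15,037 → take DB $23,308. Book value $81,578.
Year 6: DB = ⌊$81,578 × 200%/9⌋ = $18,128; SL = ⌊$51,878/4⌋ = $12,969 → take DB $18,128. Book value $63,450.
Year 7: DB = ⌊$63,450 × 200%/9⌋ = $14,100; SL = ⌊$33,750/3⌋ = $11,250 → take DB $14,100. Book value $49,350.
Year 8: DB = ⌊$49,350 × 200%/9⌋ = $10,966; SL = ⌊$19,650/2⌋ = $9,825 → take DB $10,966. Book value $38,384.
Year 9 (final): $38,384 − $29,700 = $8,684. Book value $29,700.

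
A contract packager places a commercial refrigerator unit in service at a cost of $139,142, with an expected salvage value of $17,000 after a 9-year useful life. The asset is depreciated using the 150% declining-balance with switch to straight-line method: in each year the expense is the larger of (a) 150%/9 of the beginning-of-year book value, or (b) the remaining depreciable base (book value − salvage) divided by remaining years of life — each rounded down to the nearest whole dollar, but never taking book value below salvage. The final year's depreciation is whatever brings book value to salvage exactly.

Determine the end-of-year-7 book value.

$36,460

Depreciable base = $139,142 − $17,000 = $122,142.
Year 1: DB = ⌊$139,142 × 150%/9⌋ = $23,190; SL = ⌊$122,142/9⌋ = $13,571 → take DB $23,190. Book value $115,952.
Year 2: DB = ⌊$115,952 × 150%/9⌋ = $19,325; SL = ⌊$98,952/8⌋ = $12,369 → take DB $19,325. Book value $96,627.
Year 3: DB = ⌊$96,627 × 150%/9⌋ = $16,104; SL = ⌊$79,627/7⌋ = $11,375 → take DB $16,104. Book value $80,523.
Year 4: DB = ⌊$80,523 × 150%/9⌋ = $13,420; SL = ⌊$63,523/6⌋ = $10,587 → take DB $13,420. Book value $67,103.
Year 5: DB = ⌊$67,103 × 150%/9⌋ = $11,183; SL = ⌊$50,103/5⌋ = $10,020 → take DB $11,183. Book value $55,920.
Year 6: DB = ⌊$55,920 × 150%/9⌋ = $9,320; SL = ⌊$38,920/4⌋ = $9,730 → take SL $9,730. Book value $46,190.
Year 7: DB = ⌊$46,190 × 150%/9⌋ = $7,698; SL = ⌊$29,190/3⌋ = $9,730 → take SL $9,730. Book value $36,460.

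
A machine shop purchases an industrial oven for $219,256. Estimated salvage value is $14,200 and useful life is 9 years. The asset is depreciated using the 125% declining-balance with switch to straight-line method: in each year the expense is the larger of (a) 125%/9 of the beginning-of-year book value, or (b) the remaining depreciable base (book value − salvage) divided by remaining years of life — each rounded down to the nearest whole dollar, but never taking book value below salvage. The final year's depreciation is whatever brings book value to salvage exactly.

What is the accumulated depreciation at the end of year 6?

Depreciable base = $219,256 − $14,200 = $205,056.
Year 1: DB = ⌊$219,256 × 125%/9⌋ = $30,452; SL = ⌊$205,056/9⌋ = $22,784 → take DB $30,452. Book value $188,804.
Year 2: DB = ⌊$188,804 × 125%/9⌋ = $26,222; SL = ⌊$174,604/8⌋ = $21,825 → take DB $26,222. Book value $162,582.
Year 3: DB = ⌊$162,582 × 125%/9⌋ = $22,580; SL = ⌊$148,382/7⌋ = $21,197 → take DB $22,580. Book value $140,002.
Year 4: DB = ⌊$140,002 × 125%/9⌋ = $19,444; SL = ⌊$125,802/6⌋ = $20,967 → take SL $20,967. Book value $119,035.
Year 5: DB = ⌊$119,035 × 125%/9⌋ = $16,532; SL = ⌊$104,835/5⌋ = $20,967 → take SL $20,967. Book value $98,068.
Year 6: DB = ⌊$98,068 × 125%/9⌋ = $13,620; SL = ⌊$83,868/4⌋ = $20,967 → take SL $20,967. Book value $77,101.
Accumulated through year 6 = $219,256 − $77,101 = $142,155.

$142,155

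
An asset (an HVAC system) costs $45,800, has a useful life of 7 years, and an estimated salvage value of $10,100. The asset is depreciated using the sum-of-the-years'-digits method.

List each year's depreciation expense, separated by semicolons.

$8,925; $7,650; $6,375; $5,100; $3,825; $2,550; $1,275

Depreciable base = $45,800 − $10,100 = $35,700.
Sum of the years' digits = 7+6+5+4+3+2+1 = 28.
Year 1: $35,700 × 7/28 = $8,925. Book value $36,875.
Year 2: $35,700 × 6/28 = $7,650. Book value $29,225.
Year 3: $35,700 × 5/28 = $6,375. Book value $22,850.
Year 4: $35,700 × 4/28 = $5,100. Book value $17,750.
Year 5: $35,700 × 3/28 = $3,825. Book value $13,925.
Year 6: $35,700 × 2/28 = $2,550. Book value $11,375.
Year 7: $35,700 × 1/28 = $1,275. Book value $10,100.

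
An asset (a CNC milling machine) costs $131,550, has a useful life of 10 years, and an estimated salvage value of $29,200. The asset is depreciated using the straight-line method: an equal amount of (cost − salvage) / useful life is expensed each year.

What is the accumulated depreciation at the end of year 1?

$10,235

Depreciable base = $131,550 − $29,200 = $102,350.
Annual expense = $102,350 / 10 = $10,235.
End of year 1: book value $121,315.
Accumulated through year 1 = $131,550 − $121,315 = $10,235.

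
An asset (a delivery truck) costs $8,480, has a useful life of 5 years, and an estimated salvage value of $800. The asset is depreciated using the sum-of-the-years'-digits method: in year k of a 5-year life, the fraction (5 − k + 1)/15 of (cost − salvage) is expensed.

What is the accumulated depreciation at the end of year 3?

$6,144

Depreciable base = $8,480 − $800 = $7,680.
Sum of the years' digits = 5+4+3+2+1 = 15.
Year 1: $7,680 × 5/15 = $2,560. Book value $5,920.
Year 2: $7,680 × 4/15 = $2,048. Book value $3,872.
Year 3: $7,680 × 3/15 = $1,536. Book value $2,336.
Accumulated through year 3 = $8,480 − $2,336 = $6,144.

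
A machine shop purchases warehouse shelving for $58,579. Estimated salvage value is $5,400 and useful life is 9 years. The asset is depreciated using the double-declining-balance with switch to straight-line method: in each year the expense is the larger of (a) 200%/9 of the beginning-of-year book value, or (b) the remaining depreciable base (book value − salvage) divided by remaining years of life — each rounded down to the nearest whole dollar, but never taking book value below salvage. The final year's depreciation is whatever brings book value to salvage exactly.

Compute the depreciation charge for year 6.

$3,705

Depreciable base = $58,579 − $5,400 = $53,179.
Year 1: DB = ⌊$58,579 × 200%/9⌋ = $13,017; SL = ⌊$53,179/9⌋ = $5,908 → take DB $13,017. Book value $45,562.
Year 2: DB = ⌊$45,562 × 200%/9⌋ = $10,124; SL = ⌊$40,162/8⌋ = $5,020 → take DB $10,124. Book value $35,438.
Year 3: DB = ⌊$35,438 × 200%/9⌋ = $7,875; SL = ⌊$30,038/7⌋ = $4,291 → take DB $7,875. Book value $27,563.
Year 4: DB = ⌊$27,563 × 200%/9⌋ = $6,125; SL = ⌊$22,163/6⌋ = $3,693 → take DB $6,125. Book value $21,438.
Year 5: DB = ⌊$21,438 × 200%/9⌋ = $4,764; SL = ⌊$16,038/5⌋ = $3,207 → take DB $4,764. Book value $16,674.
Year 6: DB = ⌊$16,674 × 200%/9⌋ = $3,705; SL = ⌊$11,274/4⌋ = $2,818 → take DB $3,705. Book value $12,969.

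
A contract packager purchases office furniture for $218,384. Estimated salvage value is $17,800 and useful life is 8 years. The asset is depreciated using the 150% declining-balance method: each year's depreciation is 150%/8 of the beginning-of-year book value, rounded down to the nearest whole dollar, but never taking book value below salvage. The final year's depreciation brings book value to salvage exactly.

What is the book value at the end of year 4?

Depreciable base = $218,384 − $17,800 = $200,584.
Year 1: ⌊$218,384 × 150%/8⌋ = $40,947. Book value $177,437.
Year 2: ⌊$177,437 × 150%/8⌋ = $33,269. Book value $144,168.
Year 3: ⌊$144,168 × 150%/8⌋ = $27,031. Book value $117,137.
Year 4: ⌊$117,137 × 150%/8⌋ = $21,963. Book value $95,174.

$95,174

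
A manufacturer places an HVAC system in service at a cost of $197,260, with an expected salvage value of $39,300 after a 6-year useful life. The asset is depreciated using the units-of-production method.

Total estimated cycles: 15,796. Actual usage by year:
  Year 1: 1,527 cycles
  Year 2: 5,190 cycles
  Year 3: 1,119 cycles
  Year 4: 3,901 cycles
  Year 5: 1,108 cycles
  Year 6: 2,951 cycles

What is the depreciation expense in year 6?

$29,510

Depreciable base = $197,260 − $39,300 = $157,960.
Rate = $157,960 / 15,796 cycles = $10 per cycle.
Year 1: 1,527 × $10 = $15,270. Book value $181,990.
Year 2: 5,190 × $10 = $51,900. Book value $130,090.
Year 3: 1,119 × $10 = $11,190. Book value $118,900.
Year 4: 3,901 × $10 = $39,010. Book value $79,890.
Year 5: 1,108 × $10 = $11,080. Book value $68,810.
Year 6: 2,951 × $10 = $29,510. Book value $39,300.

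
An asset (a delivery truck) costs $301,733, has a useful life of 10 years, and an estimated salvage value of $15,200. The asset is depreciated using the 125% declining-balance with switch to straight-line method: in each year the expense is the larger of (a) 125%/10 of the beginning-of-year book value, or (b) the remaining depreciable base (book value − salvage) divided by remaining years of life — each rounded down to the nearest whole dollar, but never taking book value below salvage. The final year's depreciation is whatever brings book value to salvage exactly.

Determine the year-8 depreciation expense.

$26,706

Depreciable base = $301,733 − $15,200 = $286,533.
Year 1: DB = ⌊$301,733 × 125%/10⌋ = $37,716; SL = ⌊$286,533/10⌋ = $28,653 → take DB $37,716. Book value $264,017.
Year 2: DB = ⌊$264,017 × 125%/10⌋ = $33,002; SL = ⌊$248,817/9⌋ = $27,646 → take DB $33,002. Book value $231,015.
Year 3: DB = ⌊$231,015 × 125%/10⌋ = $28,876; SL = ⌊$215,815/8⌋ = $26,976 → take DB $28,876. Book value $202,139.
Year 4: DB = ⌊$202,139 × 125%/10⌋ = $25,267; SL = ⌊$186,939/7⌋ = $26,705 → take SL $26,705. Book value $175,434.
Year 5: DB = ⌊$175,434 × 125%/10⌋ = $21,929; SL = ⌊$160,234/6⌋ = $26,705 → take SL $26,705. Book value $148,729.
Year 6: DB = ⌊$148,729 × 125%/10⌋ = $18,591; SL = ⌊$133,529/5⌋ = $26,705 → take SL $26,705. Book value $122,024.
Year 7: DB = ⌊$122,024 × 125%/10⌋ = $15,253; SL = ⌊$106,824/4⌋ = $26,706 → take SL $26,706. Book value $95,318.
Year 8: DB = ⌊$95,318 × 125%/10⌋ = $11,914; SL = ⌊$80,118/3⌋ = $26,706 → take SL $26,706. Book value $68,612.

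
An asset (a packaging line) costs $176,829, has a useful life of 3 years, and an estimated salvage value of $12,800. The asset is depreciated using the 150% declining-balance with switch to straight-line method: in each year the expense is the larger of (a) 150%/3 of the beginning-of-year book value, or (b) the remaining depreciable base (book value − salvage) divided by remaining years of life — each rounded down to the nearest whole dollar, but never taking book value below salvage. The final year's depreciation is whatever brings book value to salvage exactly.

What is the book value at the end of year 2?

$44,208

Depreciable base = $176,829 − $12,800 = $164,029.
Year 1: DB = ⌊$176,829 × 150%/3⌋ = $88,414; SL = ⌊$164,029/3⌋ = $54,676 → take DB $88,414. Book value $88,415.
Year 2: DB = ⌊$88,415 × 150%/3⌋ = $44,207; SL = ⌊$75,615/2⌋ = $37,807 → take DB $44,207. Book value $44,208.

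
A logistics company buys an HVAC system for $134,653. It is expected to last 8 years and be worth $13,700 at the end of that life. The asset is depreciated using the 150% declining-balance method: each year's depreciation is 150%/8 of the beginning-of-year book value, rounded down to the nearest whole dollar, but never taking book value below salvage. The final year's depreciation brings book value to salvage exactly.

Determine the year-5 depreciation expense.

Depreciable base = $134,653 − $13,700 = $120,953.
Year 1: ⌊$134,653 × 150%/8⌋ = $25,247. Book value $109,406.
Year 2: ⌊$109,406 × 150%/8⌋ = $20,513. Book value $88,893.
Year 3: ⌊$88,893 × 150%/8⌋ = $16,667. Book value $72,226.
Year 4: ⌊$72,226 × 150%/8⌋ = $13,542. Book value $58,684.
Year 5: ⌊$58,684 × 150%/8⌋ = $11,003. Book value $47,681.

$11,003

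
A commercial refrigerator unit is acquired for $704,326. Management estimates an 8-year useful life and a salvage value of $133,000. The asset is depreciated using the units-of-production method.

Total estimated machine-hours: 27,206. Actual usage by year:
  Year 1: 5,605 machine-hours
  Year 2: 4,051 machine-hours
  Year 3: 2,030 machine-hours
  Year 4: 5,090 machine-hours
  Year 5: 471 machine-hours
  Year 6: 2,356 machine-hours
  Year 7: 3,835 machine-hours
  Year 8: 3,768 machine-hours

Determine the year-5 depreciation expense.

$9,891

Depreciable base = $704,326 − $133,000 = $571,326.
Rate = $571,326 / 27,206 machine-hours = $21 per machine-hour.
Year 1: 5,605 × $21 = $117,705. Book value $586,621.
Year 2: 4,051 × $21 = $85,071. Book value $501,550.
Year 3: 2,030 × $21 = $42,630. Book value $458,920.
Year 4: 5,090 × $21 = $106,890. Book value $352,030.
Year 5: 471 × $21 = $9,891. Book value $342,139.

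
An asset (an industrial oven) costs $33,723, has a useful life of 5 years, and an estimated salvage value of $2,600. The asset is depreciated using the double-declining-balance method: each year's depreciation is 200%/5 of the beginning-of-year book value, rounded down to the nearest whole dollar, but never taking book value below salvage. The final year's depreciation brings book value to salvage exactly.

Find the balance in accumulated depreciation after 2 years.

Depreciable base = $33,723 − $2,600 = $31,123.
Year 1: ⌊$33,723 × 200%/5⌋ = $13,489. Book value $20,234.
Year 2: ⌊$20,234 × 200%/5⌋ = $8,093. Book value $12,141.
Accumulated through year 2 = $33,723 − $12,141 = $21,582.

$21,582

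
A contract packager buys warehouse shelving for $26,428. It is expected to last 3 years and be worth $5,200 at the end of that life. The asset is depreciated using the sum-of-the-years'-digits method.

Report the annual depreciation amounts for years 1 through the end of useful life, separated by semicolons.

Depreciable base = $26,428 − $5,200 = $21,228.
Sum of the years' digits = 3+2+1 = 6.
Year 1: $21,228 × 3/6 = $10,614. Book value $15,814.
Year 2: $21,228 × 2/6 = $7,076. Book value $8,738.
Year 3: $21,228 × 1/6 = $3,538. Book value $5,200.

$10,614; $7,076; $3,538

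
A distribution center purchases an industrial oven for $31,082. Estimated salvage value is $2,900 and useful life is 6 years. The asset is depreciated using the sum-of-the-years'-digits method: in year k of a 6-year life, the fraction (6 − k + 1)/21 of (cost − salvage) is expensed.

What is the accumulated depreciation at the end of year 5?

$26,840

Depreciable base = $31,082 − $2,900 = $28,182.
Sum of the years' digits = 6+5+4+3+2+1 = 21.
Year 1: $28,182 × 6/21 = $8,052. Book value $23,030.
Year 2: $28,182 × 5/21 = $6,710. Book value $16,320.
Year 3: $28,182 × 4/21 = $5,368. Book value $10,952.
Year 4: $28,182 × 3/21 = $4,026. Book value $6,926.
Year 5: $28,182 × 2/21 = $2,684. Book value $4,242.
Accumulated through year 5 = $31,082 − $4,242 = $26,840.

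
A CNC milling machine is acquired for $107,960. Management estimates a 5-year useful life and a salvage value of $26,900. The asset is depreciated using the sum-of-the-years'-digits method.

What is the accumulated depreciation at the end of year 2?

$48,636

Depreciable base = $107,960 − $26,900 = $81,060.
Sum of the years' digits = 5+4+3+2+1 = 15.
Year 1: $81,060 × 5/15 = $27,020. Book value $80,940.
Year 2: $81,060 × 4/15 = $21,616. Book value $59,324.
Accumulated through year 2 = $107,960 − $59,324 = $48,636.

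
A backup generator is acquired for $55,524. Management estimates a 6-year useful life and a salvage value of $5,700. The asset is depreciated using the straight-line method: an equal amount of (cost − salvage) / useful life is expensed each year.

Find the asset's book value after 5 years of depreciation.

Depreciable base = $55,524 − $5,700 = $49,824.
Annual expense = $49,824 / 6 = $8,304.
End of year 1: book value $47,220.
End of year 2: book value $38,916.
End of year 3: book value $30,612.
End of year 4: book value $22,308.
End of year 5: book value $14,004.

$14,004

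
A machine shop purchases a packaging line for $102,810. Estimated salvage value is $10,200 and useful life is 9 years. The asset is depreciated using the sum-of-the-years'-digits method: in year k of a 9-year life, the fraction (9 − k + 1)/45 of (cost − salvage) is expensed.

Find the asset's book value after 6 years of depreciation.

Depreciable base = $102,810 − $10,200 = $92,610.
Sum of the years' digits = 9+8+7+6+5+4+3+2+1 = 45.
Year 1: $92,610 × 9/45 = $18,522. Book value $84,288.
Year 2: $92,610 × 8/45 = $16,464. Book value $67,824.
Year 3: $92,610 × 7/45 = $14,406. Book value $53,418.
Year 4: $92,610 × 6/45 = $12,348. Book value $41,070.
Year 5: $92,610 × 5/45 = $10,290. Book value $30,780.
Year 6: $92,610 × 4/45 = $8,232. Book value $22,548.

$22,548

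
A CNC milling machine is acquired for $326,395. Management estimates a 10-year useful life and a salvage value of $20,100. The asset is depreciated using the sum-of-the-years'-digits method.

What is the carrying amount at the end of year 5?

$103,635

Depreciable base = $326,395 − $20,100 = $306,295.
Sum of the years' digits = 10+9+8+7+6+5+4+3+2+1 = 55.
Year 1: $306,295 × 10/55 = $55,690. Book value $270,705.
Year 2: $306,295 × 9/55 = $50,121. Book value $220,584.
Year 3: $306,295 × 8/55 = $44,552. Book value $176,032.
Year 4: $306,295 × 7/55 = $38,983. Book value $137,049.
Year 5: $306,295 × 6/55 = $33,414. Book value $103,635.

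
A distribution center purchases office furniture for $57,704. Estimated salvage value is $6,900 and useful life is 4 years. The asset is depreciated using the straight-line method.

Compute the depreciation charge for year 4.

$12,701

Depreciable base = $57,704 − $6,900 = $50,804.
Annual expense = $50,804 / 4 = $12,701.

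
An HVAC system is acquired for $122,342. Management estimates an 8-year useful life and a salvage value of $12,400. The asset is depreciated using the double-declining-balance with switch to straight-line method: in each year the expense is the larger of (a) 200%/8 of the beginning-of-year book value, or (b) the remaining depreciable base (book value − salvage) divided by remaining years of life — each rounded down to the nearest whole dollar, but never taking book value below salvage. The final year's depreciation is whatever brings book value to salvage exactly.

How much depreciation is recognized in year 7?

$5,444

Depreciable base = $122,342 − $12,400 = $109,942.
Year 1: DB = ⌊$122,342 × 200%/8⌋ = $30,585; SL = ⌊$109,942/8⌋ = $13,742 → take DB $30,585. Book value $91,757.
Year 2: DB = ⌊$91,757 × 200%/8⌋ = $22,939; SL = ⌊$79,357/7⌋ = $11,336 → take DB $22,939. Book value $68,818.
Year 3: DB = ⌊$68,818 × 200%/8⌋ = $17,204; SL = ⌊$56,418/6⌋ = $9,403 → take DB $17,204. Book value $51,614.
Year 4: DB = ⌊$51,614 × 200%/8⌋ = $12,903; SL = ⌊$39,214/5⌋ = $7,842 → take DB $12,903. Book value $38,711.
Year 5: DB = ⌊$38,711 × 200%/8⌋ = $9,677; SL = ⌊$26,311/4⌋ = $6,577 → take DB $9,677. Book value $29,034.
Year 6: DB = ⌊$29,034 × 200%/8⌋ = $7,258; SL = ⌊$16,634/3⌋ = $5,544 → take DB $7,258. Book value $21,776.
Year 7: DB = ⌊$21,776 × 200%/8⌋ = $5,444; SL = ⌊$9,376/2⌋ = $4,688 → take DB $5,444. Book value $16,332.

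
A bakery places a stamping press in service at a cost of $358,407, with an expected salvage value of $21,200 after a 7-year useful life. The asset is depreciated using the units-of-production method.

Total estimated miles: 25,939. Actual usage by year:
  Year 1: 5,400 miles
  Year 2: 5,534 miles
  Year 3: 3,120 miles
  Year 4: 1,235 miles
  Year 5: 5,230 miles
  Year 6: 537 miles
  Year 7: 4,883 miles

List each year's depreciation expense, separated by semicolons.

$70,200; $71,942; $40,560; $16,055; $67,990; $6,981; $63,479

Depreciable base = $358,407 − $21,200 = $337,207.
Rate = $337,207 / 25,939 miles = $13 per mile.
Year 1: 5,400 × $13 = $70,200. Book value $288,207.
Year 2: 5,534 × $13 = $71,942. Book value $216,265.
Year 3: 3,120 × $13 = $40,560. Book value $175,705.
Year 4: 1,235 × $13 = $16,055. Book value $159,650.
Year 5: 5,230 × $13 = $67,990. Book value $91,660.
Year 6: 537 × $13 = $6,981. Book value $84,679.
Year 7: 4,883 × $13 = $63,479. Book value $21,200.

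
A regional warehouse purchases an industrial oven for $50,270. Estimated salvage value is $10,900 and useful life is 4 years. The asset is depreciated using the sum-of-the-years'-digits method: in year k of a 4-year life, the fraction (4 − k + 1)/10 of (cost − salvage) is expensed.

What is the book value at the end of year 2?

$22,711

Depreciable base = $50,270 − $10,900 = $39,370.
Sum of the years' digits = 4+3+2+1 = 10.
Year 1: $39,370 × 4/10 = $15,748. Book value $34,522.
Year 2: $39,370 × 3/10 = $11,811. Book value $22,711.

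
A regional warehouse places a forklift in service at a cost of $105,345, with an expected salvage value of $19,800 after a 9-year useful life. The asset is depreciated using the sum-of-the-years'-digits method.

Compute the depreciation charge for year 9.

$1,901

Depreciable base = $105,345 − $19,800 = $85,545.
Sum of the years' digits = 9+8+7+6+5+4+3+2+1 = 45.
Year 1: $85,545 × 9/45 = $17,109. Book value $88,236.
Year 2: $85,545 × 8/45 = $15,208. Book value $73,028.
Year 3: $85,545 × 7/45 = $13,307. Book value $59,721.
Year 4: $85,545 × 6/45 = $11,406. Book value $48,315.
Year 5: $85,545 × 5/45 = $9,505. Book value $38,810.
Year 6: $85,545 × 4/45 = $7,604. Book value $31,206.
Year 7: $85,545 × 3/45 = $5,703. Book value $25,503.
Year 8: $85,545 × 2/45 = $3,802. Book value $21,701.
Year 9: $85,545 × 1/45 = $1,901. Book value $19,800.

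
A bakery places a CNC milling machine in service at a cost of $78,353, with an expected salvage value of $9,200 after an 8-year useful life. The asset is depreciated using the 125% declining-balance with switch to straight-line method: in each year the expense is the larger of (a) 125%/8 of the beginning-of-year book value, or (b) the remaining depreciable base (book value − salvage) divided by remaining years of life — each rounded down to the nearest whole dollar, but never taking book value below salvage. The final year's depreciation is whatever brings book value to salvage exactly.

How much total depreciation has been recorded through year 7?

$61,579

Depreciable base = $78,353 − $9,200 = $69,153.
Year 1: DB = ⌊$78,353 × 125%/8⌋ = $12,242; SL = ⌊$69,153/8⌋ = $8,644 → take DB $12,242. Book value $66,111.
Year 2: DB = ⌊$66,111 × 125%/8⌋ = $10,329; SL = ⌊$56,911/7⌋ = $8,130 → take DB $10,329. Book value $55,782.
Year 3: DB = ⌊$55,782 × 125%/8⌋ = $8,715; SL = ⌊$46,582/6⌋ = $7,763 → take DB $8,715. Book value $47,067.
Year 4: DB = ⌊$47,067 × 125%/8⌋ = $7,354; SL = ⌊$37,867/5⌋ = $7,573 → take SL $7,573. Book value $39,494.
Year 5: DB = ⌊$39,494 × 125%/8⌋ = $6,170; SL = ⌊$30,294/4⌋ = $7,573 → take SL $7,573. Book value $31,921.
Year 6: DB = ⌊$31,921 × 125%/8⌋ = $4,987; SL = ⌊$22,721/3⌋ = $7,573 → take SL $7,573. Book value $24,348.
Year 7: DB = ⌊$24,348 × 125%/8⌋ = $3,804; SL = ⌊$15,148/2⌋ = $7,574 → take SL $7,574. Book value $16,774.
Accumulated through year 7 = $78,353 − $16,774 = $61,579.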